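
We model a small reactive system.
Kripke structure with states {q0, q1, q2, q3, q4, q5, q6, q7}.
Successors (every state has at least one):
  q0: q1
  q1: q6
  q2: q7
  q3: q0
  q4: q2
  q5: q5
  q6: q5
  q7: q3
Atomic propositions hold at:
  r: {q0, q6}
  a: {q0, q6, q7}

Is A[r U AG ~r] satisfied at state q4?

Sat(~r) = {q1, q2, q3, q4, q5, q7}
AG ~r: greatest fixpoint, start Z0 = {q1, q2, q3, q4, q5, q7}, keep only states in Sat with every successor in Z. Z1 = {q2, q4, q5, q7}; Z2 = {q2, q4, q5}; Z3 = {q4, q5}; Z4 = {q5}; fixed.
Sat(AG ~r) = {q5}
A[r U AG ~r]: least fixpoint, start Z0 = Sat(AG ~r) = {q5}, add states in Sat(r) with every successor in Z. Z1 = {q5, q6}; fixed.
Sat(A[r U AG ~r]) = {q5, q6}
q4 ∉ Sat(A[r U AG ~r]) = {q5, q6}, so the formula does not hold at q4.

No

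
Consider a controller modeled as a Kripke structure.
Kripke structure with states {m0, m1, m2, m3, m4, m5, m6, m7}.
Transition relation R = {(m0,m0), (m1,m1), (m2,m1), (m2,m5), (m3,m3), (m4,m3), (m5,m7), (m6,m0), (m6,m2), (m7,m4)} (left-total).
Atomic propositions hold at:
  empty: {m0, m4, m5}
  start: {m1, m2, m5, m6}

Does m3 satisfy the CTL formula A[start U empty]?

A[start U empty]: least fixpoint, start Z0 = Sat(empty) = {m0, m4, m5}, add states in Sat(start) with every successor in Z. Already a fixed point.
Sat(A[start U empty]) = {m0, m4, m5}
m3 ∉ Sat(A[start U empty]) = {m0, m4, m5}, so the formula does not hold at m3.

No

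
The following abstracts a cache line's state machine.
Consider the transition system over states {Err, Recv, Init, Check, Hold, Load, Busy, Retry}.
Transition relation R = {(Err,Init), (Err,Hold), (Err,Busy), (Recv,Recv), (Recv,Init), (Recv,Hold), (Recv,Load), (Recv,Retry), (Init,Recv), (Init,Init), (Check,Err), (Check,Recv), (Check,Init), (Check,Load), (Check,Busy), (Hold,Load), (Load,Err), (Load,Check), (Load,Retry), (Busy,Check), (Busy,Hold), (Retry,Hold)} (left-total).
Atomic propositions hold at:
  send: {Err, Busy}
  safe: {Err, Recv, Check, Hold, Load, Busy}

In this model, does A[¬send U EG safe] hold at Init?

Sat(¬send) = {Recv, Init, Check, Hold, Load, Retry}
EG safe: greatest fixpoint, start Z0 = {Err, Recv, Check, Hold, Load, Busy}, keep only states in Sat with some successor in Z. Already a fixed point.
Sat(EG safe) = {Err, Recv, Check, Hold, Load, Busy}
A[¬send U EG safe]: least fixpoint, start Z0 = Sat(EG safe) = {Err, Recv, Check, Hold, Load, Busy}, add states in Sat(¬send) with every successor in Z. Z1 = {Err, Recv, Check, Hold, Load, Busy, Retry}; fixed.
Sat(A[¬send U EG safe]) = {Err, Recv, Check, Hold, Load, Busy, Retry}
Init ∉ Sat(A[¬send U EG safe]) = {Err, Recv, Check, Hold, Load, Busy, Retry}, so the formula does not hold at Init.

No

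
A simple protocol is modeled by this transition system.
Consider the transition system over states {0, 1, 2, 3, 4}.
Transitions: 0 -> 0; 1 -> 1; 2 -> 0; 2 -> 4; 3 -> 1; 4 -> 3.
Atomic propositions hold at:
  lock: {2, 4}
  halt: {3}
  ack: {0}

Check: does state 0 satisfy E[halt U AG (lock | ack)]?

Yes

Sat(lock | ack) = {0, 2, 4}
AG (lock | ack): greatest fixpoint, start Z0 = {0, 2, 4}, keep only states in Sat with every successor in Z. Z1 = {0, 2}; Z2 = {0}; fixed.
Sat(AG (lock | ack)) = {0}
E[halt U AG (lock | ack)]: least fixpoint, start Z0 = Sat(AG (lock | ack)) = {0}, add states in Sat(halt) with some successor in Z. Already a fixed point.
Sat(E[halt U AG (lock | ack)]) = {0}
0 ∈ Sat(E[halt U AG (lock | ack)]) = {0}, so the formula holds at 0.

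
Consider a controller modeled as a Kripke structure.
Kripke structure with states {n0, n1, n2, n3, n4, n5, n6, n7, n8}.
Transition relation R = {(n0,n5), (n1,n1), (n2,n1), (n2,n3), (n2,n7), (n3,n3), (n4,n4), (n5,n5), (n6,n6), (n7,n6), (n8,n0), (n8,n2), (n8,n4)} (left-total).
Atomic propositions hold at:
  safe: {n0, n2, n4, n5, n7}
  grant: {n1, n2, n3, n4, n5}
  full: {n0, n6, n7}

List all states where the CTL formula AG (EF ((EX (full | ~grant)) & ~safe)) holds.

{n6, n7}

Sat(~grant) = {n0, n6, n7, n8}
Sat(full | ~grant) = {n0, n6, n7, n8}
Sat(EX (full | ~grant)) = {s : some successor in {n0, n6, n7, n8}} = {n2, n6, n7, n8}
Sat(~safe) = {n1, n3, n6, n8}
Sat((EX (full | ~grant)) & ~safe) = {n6, n8}
EF ((EX (full | ~grant)) & ~safe): least fixpoint, start Z0 = {n6, n8}, add states with some successor in Z. Z1 = {n6, n7, n8}; Z2 = {n2, n6, n7, n8}; fixed.
Sat(EF ((EX (full | ~grant)) & ~safe)) = {n2, n6, n7, n8}
AG (EF ((EX (full | ~grant)) & ~safe)): greatest fixpoint, start Z0 = {n2, n6, n7, n8}, keep only states in Sat with every successor in Z. Z1 = {n6, n7}; fixed.
Sat(AG (EF ((EX (full | ~grant)) & ~safe))) = {n6, n7}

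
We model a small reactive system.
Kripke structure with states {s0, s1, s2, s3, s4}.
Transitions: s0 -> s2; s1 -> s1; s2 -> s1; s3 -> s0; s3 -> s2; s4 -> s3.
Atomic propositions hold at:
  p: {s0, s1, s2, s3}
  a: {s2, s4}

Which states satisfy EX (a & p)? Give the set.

{s0, s3}

Sat(a & p) = {s2}
Sat(EX (a & p)) = {s : some successor in {s2}} = {s0, s3}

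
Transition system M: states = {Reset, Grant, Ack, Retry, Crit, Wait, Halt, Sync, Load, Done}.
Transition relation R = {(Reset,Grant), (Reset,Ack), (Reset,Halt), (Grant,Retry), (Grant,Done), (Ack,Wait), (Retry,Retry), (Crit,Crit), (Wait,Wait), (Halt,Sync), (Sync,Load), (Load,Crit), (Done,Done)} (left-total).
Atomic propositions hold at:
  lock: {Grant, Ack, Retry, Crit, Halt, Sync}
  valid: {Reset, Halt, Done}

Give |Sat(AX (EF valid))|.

EF valid: least fixpoint, start Z0 = {Reset, Halt, Done}, add states with some successor in Z. Z1 = {Reset, Grant, Halt, Done}; fixed.
Sat(EF valid) = {Reset, Grant, Halt, Done}
Sat(AX (EF valid)) = {s : every successor in {Reset, Grant, Halt, Done}} = {Done}
|Sat(AX (EF valid))| = |{Done}| = 1.

1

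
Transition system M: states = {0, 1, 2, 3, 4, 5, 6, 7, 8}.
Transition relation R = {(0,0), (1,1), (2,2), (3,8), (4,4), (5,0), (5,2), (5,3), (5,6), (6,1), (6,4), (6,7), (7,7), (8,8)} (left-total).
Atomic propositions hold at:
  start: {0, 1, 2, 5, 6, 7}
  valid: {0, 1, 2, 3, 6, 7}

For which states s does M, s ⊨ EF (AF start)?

{0, 1, 2, 5, 6, 7}

AF start: least fixpoint, start Z0 = {0, 1, 2, 5, 6, 7}, add states with every successor in Z. Already a fixed point.
Sat(AF start) = {0, 1, 2, 5, 6, 7}
EF (AF start): least fixpoint, start Z0 = {0, 1, 2, 5, 6, 7}, add states with some successor in Z. Already a fixed point.
Sat(EF (AF start)) = {0, 1, 2, 5, 6, 7}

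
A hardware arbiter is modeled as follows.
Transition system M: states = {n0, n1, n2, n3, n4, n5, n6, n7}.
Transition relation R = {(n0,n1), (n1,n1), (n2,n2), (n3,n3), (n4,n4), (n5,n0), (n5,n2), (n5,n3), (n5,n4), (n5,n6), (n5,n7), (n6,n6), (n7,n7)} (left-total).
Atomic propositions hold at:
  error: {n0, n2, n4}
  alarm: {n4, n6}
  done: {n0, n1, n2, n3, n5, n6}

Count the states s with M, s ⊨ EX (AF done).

6

AF done: least fixpoint, start Z0 = {n0, n1, n2, n3, n5, n6}, add states with every successor in Z. Already a fixed point.
Sat(AF done) = {n0, n1, n2, n3, n5, n6}
Sat(EX (AF done)) = {s : some successor in {n0, n1, n2, n3, n5, n6}} = {n0, n1, n2, n3, n5, n6}
|Sat(EX (AF done))| = |{n0, n1, n2, n3, n5, n6}| = 6.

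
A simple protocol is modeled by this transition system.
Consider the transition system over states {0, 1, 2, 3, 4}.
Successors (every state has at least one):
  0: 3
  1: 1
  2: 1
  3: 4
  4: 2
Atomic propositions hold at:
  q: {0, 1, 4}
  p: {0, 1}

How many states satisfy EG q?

1

EG q: greatest fixpoint, start Z0 = {0, 1, 4}, keep only states in Sat with some successor in Z. Z1 = {1}; fixed.
Sat(EG q) = {1}
|Sat(EG q)| = |{1}| = 1.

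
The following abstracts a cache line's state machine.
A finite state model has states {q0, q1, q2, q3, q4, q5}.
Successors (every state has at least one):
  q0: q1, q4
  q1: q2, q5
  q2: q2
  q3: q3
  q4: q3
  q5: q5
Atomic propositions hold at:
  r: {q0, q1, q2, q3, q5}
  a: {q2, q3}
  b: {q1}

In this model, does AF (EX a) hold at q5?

No

Sat(EX a) = {s : some successor in {q2, q3}} = {q1, q2, q3, q4}
AF (EX a): least fixpoint, start Z0 = {q1, q2, q3, q4}, add states with every successor in Z. Z1 = {q0, q1, q2, q3, q4}; fixed.
Sat(AF (EX a)) = {q0, q1, q2, q3, q4}
q5 ∉ Sat(AF (EX a)) = {q0, q1, q2, q3, q4}, so the formula does not hold at q5.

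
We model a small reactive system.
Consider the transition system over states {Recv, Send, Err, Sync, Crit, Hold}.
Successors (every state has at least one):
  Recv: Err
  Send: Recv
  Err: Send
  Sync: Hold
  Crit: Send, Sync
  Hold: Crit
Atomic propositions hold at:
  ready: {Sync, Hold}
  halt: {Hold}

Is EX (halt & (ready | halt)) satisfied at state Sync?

Yes

Sat(ready | halt) = {Sync, Hold}
Sat(halt & (ready | halt)) = {Hold}
Sat(EX (halt & (ready | halt))) = {s : some successor in {Hold}} = {Sync}
Sync ∈ Sat(EX (halt & (ready | halt))) = {Sync}, so the formula holds at Sync.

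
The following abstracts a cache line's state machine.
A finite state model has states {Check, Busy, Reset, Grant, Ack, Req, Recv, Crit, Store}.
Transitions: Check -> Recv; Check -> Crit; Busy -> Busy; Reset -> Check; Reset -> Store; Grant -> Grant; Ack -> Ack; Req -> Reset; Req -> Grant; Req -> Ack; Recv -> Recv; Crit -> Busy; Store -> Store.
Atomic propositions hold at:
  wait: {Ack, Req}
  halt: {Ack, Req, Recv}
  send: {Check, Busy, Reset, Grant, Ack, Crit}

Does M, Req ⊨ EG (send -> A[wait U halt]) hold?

Yes

A[wait U halt]: least fixpoint, start Z0 = Sat(halt) = {Ack, Req, Recv}, add states in Sat(wait) with every successor in Z. Already a fixed point.
Sat(A[wait U halt]) = {Ack, Req, Recv}
Sat(send -> A[wait U halt]) = {Ack, Req, Recv, Store}
EG (send -> A[wait U halt]): greatest fixpoint, start Z0 = {Ack, Req, Recv, Store}, keep only states in Sat with some successor in Z. Already a fixed point.
Sat(EG (send -> A[wait U halt])) = {Ack, Req, Recv, Store}
Req ∈ Sat(EG (send -> A[wait U halt])) = {Ack, Req, Recv, Store}, so the formula holds at Req.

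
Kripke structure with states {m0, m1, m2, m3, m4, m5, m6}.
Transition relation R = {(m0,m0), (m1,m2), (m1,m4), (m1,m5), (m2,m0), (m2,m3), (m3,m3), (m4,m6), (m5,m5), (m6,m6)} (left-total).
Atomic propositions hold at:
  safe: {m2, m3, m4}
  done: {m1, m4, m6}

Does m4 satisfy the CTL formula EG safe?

No

EG safe: greatest fixpoint, start Z0 = {m2, m3, m4}, keep only states in Sat with some successor in Z. Z1 = {m2, m3}; fixed.
Sat(EG safe) = {m2, m3}
m4 ∉ Sat(EG safe) = {m2, m3}, so the formula does not hold at m4.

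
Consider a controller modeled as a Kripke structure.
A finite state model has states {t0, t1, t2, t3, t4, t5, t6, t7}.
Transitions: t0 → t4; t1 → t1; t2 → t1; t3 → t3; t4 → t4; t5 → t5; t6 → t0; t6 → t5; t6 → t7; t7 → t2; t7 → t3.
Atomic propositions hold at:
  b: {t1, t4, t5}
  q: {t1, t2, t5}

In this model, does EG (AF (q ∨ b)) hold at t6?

Sat(q ∨ b) = {t1, t2, t4, t5}
AF (q ∨ b): least fixpoint, start Z0 = {t1, t2, t4, t5}, add states with every successor in Z. Z1 = {t0, t1, t2, t4, t5}; fixed.
Sat(AF (q ∨ b)) = {t0, t1, t2, t4, t5}
EG (AF (q ∨ b)): greatest fixpoint, start Z0 = {t0, t1, t2, t4, t5}, keep only states in Sat with some successor in Z. Already a fixed point.
Sat(EG (AF (q ∨ b))) = {t0, t1, t2, t4, t5}
t6 ∉ Sat(EG (AF (q ∨ b))) = {t0, t1, t2, t4, t5}, so the formula does not hold at t6.

No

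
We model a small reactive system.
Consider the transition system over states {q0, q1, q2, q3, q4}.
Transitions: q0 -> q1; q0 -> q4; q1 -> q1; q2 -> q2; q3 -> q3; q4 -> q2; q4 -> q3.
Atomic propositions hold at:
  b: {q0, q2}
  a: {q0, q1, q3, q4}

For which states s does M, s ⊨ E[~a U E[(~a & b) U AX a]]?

{q0, q1, q3}

Sat(~a) = {q2}
Sat(~a & b) = {q2}
Sat(AX a) = {s : every successor in {q0, q1, q3, q4}} = {q0, q1, q3}
E[(~a & b) U AX a]: least fixpoint, start Z0 = Sat(AX a) = {q0, q1, q3}, add states in Sat(~a & b) with some successor in Z. Already a fixed point.
Sat(E[(~a & b) U AX a]) = {q0, q1, q3}
E[~a U E[(~a & b) U AX a]]: least fixpoint, start Z0 = Sat(E[(~a & b) U AX a]) = {q0, q1, q3}, add states in Sat(~a) with some successor in Z. Already a fixed point.
Sat(E[~a U E[(~a & b) U AX a]]) = {q0, q1, q3}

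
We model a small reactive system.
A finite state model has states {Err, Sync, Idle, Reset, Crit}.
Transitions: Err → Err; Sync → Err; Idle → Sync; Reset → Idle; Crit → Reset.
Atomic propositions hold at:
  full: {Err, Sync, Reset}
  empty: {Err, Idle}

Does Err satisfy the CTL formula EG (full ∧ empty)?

Yes

Sat(full ∧ empty) = {Err}
EG (full ∧ empty): greatest fixpoint, start Z0 = {Err}, keep only states in Sat with some successor in Z. Already a fixed point.
Sat(EG (full ∧ empty)) = {Err}
Err ∈ Sat(EG (full ∧ empty)) = {Err}, so the formula holds at Err.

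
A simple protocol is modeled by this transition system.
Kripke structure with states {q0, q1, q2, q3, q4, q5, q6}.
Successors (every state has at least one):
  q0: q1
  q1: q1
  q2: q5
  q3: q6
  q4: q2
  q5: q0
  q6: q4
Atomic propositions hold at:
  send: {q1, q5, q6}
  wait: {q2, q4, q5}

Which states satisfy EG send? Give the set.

EG send: greatest fixpoint, start Z0 = {q1, q5, q6}, keep only states in Sat with some successor in Z. Z1 = {q1}; fixed.
Sat(EG send) = {q1}

{q1}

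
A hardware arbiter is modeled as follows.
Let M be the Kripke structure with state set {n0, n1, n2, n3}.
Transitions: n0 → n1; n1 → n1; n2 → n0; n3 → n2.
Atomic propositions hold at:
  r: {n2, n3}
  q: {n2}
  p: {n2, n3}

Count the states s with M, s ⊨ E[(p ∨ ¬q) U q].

Sat(¬q) = {n0, n1, n3}
Sat(p ∨ ¬q) = {n0, n1, n2, n3}
E[(p ∨ ¬q) U q]: least fixpoint, start Z0 = Sat(q) = {n2}, add states in Sat(p ∨ ¬q) with some successor in Z. Z1 = {n2, n3}; fixed.
Sat(E[(p ∨ ¬q) U q]) = {n2, n3}
|Sat(E[(p ∨ ¬q) U q])| = |{n2, n3}| = 2.

2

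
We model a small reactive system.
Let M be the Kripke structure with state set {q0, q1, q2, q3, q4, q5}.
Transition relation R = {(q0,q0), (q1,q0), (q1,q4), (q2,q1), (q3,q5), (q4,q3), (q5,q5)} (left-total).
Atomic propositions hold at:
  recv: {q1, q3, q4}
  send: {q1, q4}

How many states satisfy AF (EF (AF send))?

AF send: least fixpoint, start Z0 = {q1, q4}, add states with every successor in Z. Z1 = {q1, q2, q4}; fixed.
Sat(AF send) = {q1, q2, q4}
EF (AF send): least fixpoint, start Z0 = {q1, q2, q4}, add states with some successor in Z. Already a fixed point.
Sat(EF (AF send)) = {q1, q2, q4}
AF (EF (AF send)): least fixpoint, start Z0 = {q1, q2, q4}, add states with every successor in Z. Already a fixed point.
Sat(AF (EF (AF send))) = {q1, q2, q4}
|Sat(AF (EF (AF send)))| = |{q1, q2, q4}| = 3.

3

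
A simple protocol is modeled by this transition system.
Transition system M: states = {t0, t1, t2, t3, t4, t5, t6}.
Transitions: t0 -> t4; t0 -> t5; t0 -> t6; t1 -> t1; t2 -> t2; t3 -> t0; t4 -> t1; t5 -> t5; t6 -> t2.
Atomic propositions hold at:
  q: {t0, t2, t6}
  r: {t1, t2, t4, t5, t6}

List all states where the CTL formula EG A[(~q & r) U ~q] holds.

{t1, t4, t5}

Sat(~q) = {t1, t3, t4, t5}
Sat(~q & r) = {t1, t4, t5}
A[(~q & r) U ~q]: least fixpoint, start Z0 = Sat(~q) = {t1, t3, t4, t5}, add states in Sat(~q & r) with every successor in Z. Already a fixed point.
Sat(A[(~q & r) U ~q]) = {t1, t3, t4, t5}
EG A[(~q & r) U ~q]: greatest fixpoint, start Z0 = {t1, t3, t4, t5}, keep only states in Sat with some successor in Z. Z1 = {t1, t4, t5}; fixed.
Sat(EG A[(~q & r) U ~q]) = {t1, t4, t5}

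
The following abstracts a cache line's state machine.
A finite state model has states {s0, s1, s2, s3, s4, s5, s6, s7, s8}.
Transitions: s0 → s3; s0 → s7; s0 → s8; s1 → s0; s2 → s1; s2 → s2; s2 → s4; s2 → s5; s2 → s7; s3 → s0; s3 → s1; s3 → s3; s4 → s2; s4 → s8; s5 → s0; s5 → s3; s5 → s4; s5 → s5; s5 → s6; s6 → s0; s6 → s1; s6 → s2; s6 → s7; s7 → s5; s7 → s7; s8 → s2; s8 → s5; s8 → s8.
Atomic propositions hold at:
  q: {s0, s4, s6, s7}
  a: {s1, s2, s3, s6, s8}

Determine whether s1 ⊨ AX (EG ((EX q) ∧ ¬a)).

Sat(EX q) = {s : some successor in {s0, s4, s6, s7}} = {s0, s1, s2, s3, s5, s6, s7}
Sat(¬a) = {s0, s4, s5, s7}
Sat((EX q) ∧ ¬a) = {s0, s5, s7}
EG ((EX q) ∧ ¬a): greatest fixpoint, start Z0 = {s0, s5, s7}, keep only states in Sat with some successor in Z. Already a fixed point.
Sat(EG ((EX q) ∧ ¬a)) = {s0, s5, s7}
Sat(AX (EG ((EX q) ∧ ¬a))) = {s : every successor in {s0, s5, s7}} = {s1, s7}
s1 ∈ Sat(AX (EG ((EX q) ∧ ¬a))) = {s1, s7}, so the formula holds at s1.

Yes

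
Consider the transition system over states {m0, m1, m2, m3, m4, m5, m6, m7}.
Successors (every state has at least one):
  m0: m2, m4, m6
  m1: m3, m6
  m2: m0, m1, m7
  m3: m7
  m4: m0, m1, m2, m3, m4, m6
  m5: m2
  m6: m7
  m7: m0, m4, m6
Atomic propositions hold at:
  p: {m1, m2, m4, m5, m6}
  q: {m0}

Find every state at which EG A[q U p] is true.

A[q U p]: least fixpoint, start Z0 = Sat(p) = {m1, m2, m4, m5, m6}, add states in Sat(q) with every successor in Z. Z1 = {m0, m1, m2, m4, m5, m6}; fixed.
Sat(A[q U p]) = {m0, m1, m2, m4, m5, m6}
EG A[q U p]: greatest fixpoint, start Z0 = {m0, m1, m2, m4, m5, m6}, keep only states in Sat with some successor in Z. Z1 = {m0, m1, m2, m4, m5}; Z2 = {m0, m2, m4, m5}; fixed.
Sat(EG A[q U p]) = {m0, m2, m4, m5}

{m0, m2, m4, m5}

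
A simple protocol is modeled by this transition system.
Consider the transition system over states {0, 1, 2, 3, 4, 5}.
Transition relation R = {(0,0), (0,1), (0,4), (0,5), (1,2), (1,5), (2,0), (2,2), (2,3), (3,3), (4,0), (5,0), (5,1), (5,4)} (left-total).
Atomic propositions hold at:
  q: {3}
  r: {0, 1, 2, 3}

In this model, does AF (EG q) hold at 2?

EG q: greatest fixpoint, start Z0 = {3}, keep only states in Sat with some successor in Z. Already a fixed point.
Sat(EG q) = {3}
AF (EG q): least fixpoint, start Z0 = {3}, add states with every successor in Z. Already a fixed point.
Sat(AF (EG q)) = {3}
2 ∉ Sat(AF (EG q)) = {3}, so the formula does not hold at 2.

No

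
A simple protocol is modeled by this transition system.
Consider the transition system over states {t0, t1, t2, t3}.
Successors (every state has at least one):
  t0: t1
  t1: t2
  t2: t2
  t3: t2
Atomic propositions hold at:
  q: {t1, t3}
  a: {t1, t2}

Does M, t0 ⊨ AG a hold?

AG a: greatest fixpoint, start Z0 = {t1, t2}, keep only states in Sat with every successor in Z. Already a fixed point.
Sat(AG a) = {t1, t2}
t0 ∉ Sat(AG a) = {t1, t2}, so the formula does not hold at t0.

No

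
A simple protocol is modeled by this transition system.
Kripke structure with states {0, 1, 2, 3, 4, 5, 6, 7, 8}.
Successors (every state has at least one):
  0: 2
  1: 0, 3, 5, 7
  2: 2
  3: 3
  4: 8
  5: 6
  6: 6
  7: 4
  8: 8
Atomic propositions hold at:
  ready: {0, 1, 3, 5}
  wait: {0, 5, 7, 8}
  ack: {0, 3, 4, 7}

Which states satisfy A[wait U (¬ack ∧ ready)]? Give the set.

Sat(¬ack) = {1, 2, 5, 6, 8}
Sat(¬ack ∧ ready) = {1, 5}
A[wait U (¬ack ∧ ready)]: least fixpoint, start Z0 = Sat((¬ack ∧ ready)) = {1, 5}, add states in Sat(wait) with every successor in Z. Already a fixed point.
Sat(A[wait U (¬ack ∧ ready)]) = {1, 5}

{1, 5}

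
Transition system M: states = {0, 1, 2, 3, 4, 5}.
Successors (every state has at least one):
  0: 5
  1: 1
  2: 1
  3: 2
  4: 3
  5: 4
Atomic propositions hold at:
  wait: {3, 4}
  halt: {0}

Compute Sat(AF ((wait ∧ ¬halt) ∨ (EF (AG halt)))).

{0, 3, 4, 5}

Sat(¬halt) = {1, 2, 3, 4, 5}
Sat(wait ∧ ¬halt) = {3, 4}
AG halt: greatest fixpoint, start Z0 = {0}, keep only states in Sat with every successor in Z. Z1 = ∅; fixed.
Sat(AG halt) = ∅
EF (AG halt): least fixpoint, start Z0 = ∅, add states with some successor in Z. Already a fixed point.
Sat(EF (AG halt)) = ∅
Sat((wait ∧ ¬halt) ∨ (EF (AG halt))) = {3, 4}
AF ((wait ∧ ¬halt) ∨ (EF (AG halt))): least fixpoint, start Z0 = {3, 4}, add states with every successor in Z. Z1 = {3, 4, 5}; Z2 = {0, 3, 4, 5}; fixed.
Sat(AF ((wait ∧ ¬halt) ∨ (EF (AG halt)))) = {0, 3, 4, 5}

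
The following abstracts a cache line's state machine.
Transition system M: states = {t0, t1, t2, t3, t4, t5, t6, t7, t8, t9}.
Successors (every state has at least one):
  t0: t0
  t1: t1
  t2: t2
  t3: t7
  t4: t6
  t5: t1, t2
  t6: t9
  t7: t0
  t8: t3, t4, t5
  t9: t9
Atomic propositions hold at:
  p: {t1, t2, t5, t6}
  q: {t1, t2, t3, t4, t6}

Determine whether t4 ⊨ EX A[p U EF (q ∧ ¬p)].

No

Sat(¬p) = {t0, t3, t4, t7, t8, t9}
Sat(q ∧ ¬p) = {t3, t4}
EF (q ∧ ¬p): least fixpoint, start Z0 = {t3, t4}, add states with some successor in Z. Z1 = {t3, t4, t8}; fixed.
Sat(EF (q ∧ ¬p)) = {t3, t4, t8}
A[p U EF (q ∧ ¬p)]: least fixpoint, start Z0 = Sat(EF (q ∧ ¬p)) = {t3, t4, t8}, add states in Sat(p) with every successor in Z. Already a fixed point.
Sat(A[p U EF (q ∧ ¬p)]) = {t3, t4, t8}
Sat(EX A[p U EF (q ∧ ¬p)]) = {s : some successor in {t3, t4, t8}} = {t8}
t4 ∉ Sat(EX A[p U EF (q ∧ ¬p)]) = {t8}, so the formula does not hold at t4.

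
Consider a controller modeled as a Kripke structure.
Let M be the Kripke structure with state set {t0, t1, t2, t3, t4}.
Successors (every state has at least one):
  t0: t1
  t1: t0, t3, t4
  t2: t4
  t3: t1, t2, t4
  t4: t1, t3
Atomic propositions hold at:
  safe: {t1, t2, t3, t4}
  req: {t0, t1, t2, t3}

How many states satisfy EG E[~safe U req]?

Sat(~safe) = {t0}
E[~safe U req]: least fixpoint, start Z0 = Sat(req) = {t0, t1, t2, t3}, add states in Sat(~safe) with some successor in Z. Already a fixed point.
Sat(E[~safe U req]) = {t0, t1, t2, t3}
EG E[~safe U req]: greatest fixpoint, start Z0 = {t0, t1, t2, t3}, keep only states in Sat with some successor in Z. Z1 = {t0, t1, t3}; fixed.
Sat(EG E[~safe U req]) = {t0, t1, t3}
|Sat(EG E[~safe U req])| = |{t0, t1, t3}| = 3.

3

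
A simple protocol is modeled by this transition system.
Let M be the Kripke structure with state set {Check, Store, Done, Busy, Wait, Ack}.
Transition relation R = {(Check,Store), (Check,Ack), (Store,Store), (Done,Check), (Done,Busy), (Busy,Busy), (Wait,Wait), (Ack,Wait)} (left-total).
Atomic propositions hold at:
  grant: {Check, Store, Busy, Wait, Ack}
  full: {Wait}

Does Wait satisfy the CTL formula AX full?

Sat(AX full) = {s : every successor in {Wait}} = {Wait, Ack}
Wait ∈ Sat(AX full) = {Wait, Ack}, so the formula holds at Wait.

Yes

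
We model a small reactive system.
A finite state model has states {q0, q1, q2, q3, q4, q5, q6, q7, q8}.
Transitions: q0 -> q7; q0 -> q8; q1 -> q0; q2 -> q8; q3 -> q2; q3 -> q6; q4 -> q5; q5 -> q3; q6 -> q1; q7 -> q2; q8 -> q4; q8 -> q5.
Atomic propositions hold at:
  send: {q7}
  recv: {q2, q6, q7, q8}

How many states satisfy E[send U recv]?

E[send U recv]: least fixpoint, start Z0 = Sat(recv) = {q2, q6, q7, q8}, add states in Sat(send) with some successor in Z. Already a fixed point.
Sat(E[send U recv]) = {q2, q6, q7, q8}
|Sat(E[send U recv])| = |{q2, q6, q7, q8}| = 4.

4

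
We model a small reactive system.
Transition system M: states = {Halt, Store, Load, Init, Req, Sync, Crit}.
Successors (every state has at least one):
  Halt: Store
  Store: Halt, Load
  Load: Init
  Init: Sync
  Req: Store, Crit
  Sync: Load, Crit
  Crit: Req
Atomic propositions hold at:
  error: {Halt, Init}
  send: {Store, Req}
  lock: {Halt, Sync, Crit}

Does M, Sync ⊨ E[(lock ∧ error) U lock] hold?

Sat(lock ∧ error) = {Halt}
E[(lock ∧ error) U lock]: least fixpoint, start Z0 = Sat(lock) = {Halt, Sync, Crit}, add states in Sat(lock ∧ error) with some successor in Z. Already a fixed point.
Sat(E[(lock ∧ error) U lock]) = {Halt, Sync, Crit}
Sync ∈ Sat(E[(lock ∧ error) U lock]) = {Halt, Sync, Crit}, so the formula holds at Sync.

Yes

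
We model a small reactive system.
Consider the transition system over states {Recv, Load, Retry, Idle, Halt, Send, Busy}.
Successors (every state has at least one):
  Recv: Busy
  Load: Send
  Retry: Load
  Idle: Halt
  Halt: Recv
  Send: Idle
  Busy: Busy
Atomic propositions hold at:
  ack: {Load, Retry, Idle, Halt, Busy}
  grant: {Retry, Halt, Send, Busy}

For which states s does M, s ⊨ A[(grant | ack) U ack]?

{Load, Retry, Idle, Halt, Send, Busy}

Sat(grant | ack) = {Load, Retry, Idle, Halt, Send, Busy}
A[(grant | ack) U ack]: least fixpoint, start Z0 = Sat(ack) = {Load, Retry, Idle, Halt, Busy}, add states in Sat(grant | ack) with every successor in Z. Z1 = {Load, Retry, Idle, Halt, Send, Busy}; fixed.
Sat(A[(grant | ack) U ack]) = {Load, Retry, Idle, Halt, Send, Busy}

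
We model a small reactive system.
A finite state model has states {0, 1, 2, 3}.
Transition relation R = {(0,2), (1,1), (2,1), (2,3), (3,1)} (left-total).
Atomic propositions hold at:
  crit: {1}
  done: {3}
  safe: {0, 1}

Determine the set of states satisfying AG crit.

AG crit: greatest fixpoint, start Z0 = {1}, keep only states in Sat with every successor in Z. Already a fixed point.
Sat(AG crit) = {1}

{1}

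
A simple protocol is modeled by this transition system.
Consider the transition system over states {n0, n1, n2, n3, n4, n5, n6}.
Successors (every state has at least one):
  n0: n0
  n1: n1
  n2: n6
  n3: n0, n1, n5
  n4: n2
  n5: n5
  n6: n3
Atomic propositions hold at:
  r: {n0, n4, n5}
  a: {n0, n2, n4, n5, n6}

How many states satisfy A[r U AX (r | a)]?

Sat(r | a) = {n0, n2, n4, n5, n6}
Sat(AX (r | a)) = {s : every successor in {n0, n2, n4, n5, n6}} = {n0, n2, n4, n5}
A[r U AX (r | a)]: least fixpoint, start Z0 = Sat(AX (r | a)) = {n0, n2, n4, n5}, add states in Sat(r) with every successor in Z. Already a fixed point.
Sat(A[r U AX (r | a)]) = {n0, n2, n4, n5}
|Sat(A[r U AX (r | a)])| = |{n0, n2, n4, n5}| = 4.

4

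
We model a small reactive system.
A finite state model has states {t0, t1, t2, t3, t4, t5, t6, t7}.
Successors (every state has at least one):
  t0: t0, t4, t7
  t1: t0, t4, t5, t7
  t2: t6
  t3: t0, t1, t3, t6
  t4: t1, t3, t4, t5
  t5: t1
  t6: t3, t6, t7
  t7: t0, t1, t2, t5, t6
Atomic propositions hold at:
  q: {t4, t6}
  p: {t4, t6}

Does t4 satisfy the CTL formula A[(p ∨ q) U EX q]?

Yes

Sat(p ∨ q) = {t4, t6}
Sat(EX q) = {s : some successor in {t4, t6}} = {t0, t1, t2, t3, t4, t6, t7}
A[(p ∨ q) U EX q]: least fixpoint, start Z0 = Sat(EX q) = {t0, t1, t2, t3, t4, t6, t7}, add states in Sat(p ∨ q) with every successor in Z. Already a fixed point.
Sat(A[(p ∨ q) U EX q]) = {t0, t1, t2, t3, t4, t6, t7}
t4 ∈ Sat(A[(p ∨ q) U EX q]) = {t0, t1, t2, t3, t4, t6, t7}, so the formula holds at t4.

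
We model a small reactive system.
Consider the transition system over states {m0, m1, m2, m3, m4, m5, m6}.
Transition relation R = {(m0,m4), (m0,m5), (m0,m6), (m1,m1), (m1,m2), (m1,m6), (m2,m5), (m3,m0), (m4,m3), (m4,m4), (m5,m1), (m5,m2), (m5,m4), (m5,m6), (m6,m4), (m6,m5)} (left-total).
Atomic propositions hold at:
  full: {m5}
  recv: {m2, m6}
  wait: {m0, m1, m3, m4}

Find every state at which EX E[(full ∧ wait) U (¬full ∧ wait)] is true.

Sat(full ∧ wait) = ∅
Sat(¬full) = {m0, m1, m2, m3, m4, m6}
Sat(¬full ∧ wait) = {m0, m1, m3, m4}
E[(full ∧ wait) U (¬full ∧ wait)]: least fixpoint, start Z0 = Sat((¬full ∧ wait)) = {m0, m1, m3, m4}, add states in Sat(full ∧ wait) with some successor in Z. Already a fixed point.
Sat(E[(full ∧ wait) U (¬full ∧ wait)]) = {m0, m1, m3, m4}
Sat(EX E[(full ∧ wait) U (¬full ∧ wait)]) = {s : some successor in {m0, m1, m3, m4}} = {m0, m1, m3, m4, m5, m6}

{m0, m1, m3, m4, m5, m6}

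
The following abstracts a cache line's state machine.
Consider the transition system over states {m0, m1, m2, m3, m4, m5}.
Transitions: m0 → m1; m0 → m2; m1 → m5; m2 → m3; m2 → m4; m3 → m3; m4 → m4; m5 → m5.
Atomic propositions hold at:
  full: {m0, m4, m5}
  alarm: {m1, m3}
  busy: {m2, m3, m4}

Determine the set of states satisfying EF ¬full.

{m0, m1, m2, m3}

Sat(¬full) = {m1, m2, m3}
EF ¬full: least fixpoint, start Z0 = {m1, m2, m3}, add states with some successor in Z. Z1 = {m0, m1, m2, m3}; fixed.
Sat(EF ¬full) = {m0, m1, m2, m3}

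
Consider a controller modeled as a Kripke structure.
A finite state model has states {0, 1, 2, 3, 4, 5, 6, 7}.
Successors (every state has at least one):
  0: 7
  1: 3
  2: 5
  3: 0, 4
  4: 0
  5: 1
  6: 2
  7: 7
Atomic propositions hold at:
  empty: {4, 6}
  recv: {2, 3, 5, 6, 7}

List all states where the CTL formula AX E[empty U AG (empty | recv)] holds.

{0, 7}

Sat(empty | recv) = {2, 3, 4, 5, 6, 7}
AG (empty | recv): greatest fixpoint, start Z0 = {2, 3, 4, 5, 6, 7}, keep only states in Sat with every successor in Z. Z1 = {2, 6, 7}; Z2 = {6, 7}; Z3 = {7}; fixed.
Sat(AG (empty | recv)) = {7}
E[empty U AG (empty | recv)]: least fixpoint, start Z0 = Sat(AG (empty | recv)) = {7}, add states in Sat(empty) with some successor in Z. Already a fixed point.
Sat(E[empty U AG (empty | recv)]) = {7}
Sat(AX E[empty U AG (empty | recv)]) = {s : every successor in {7}} = {0, 7}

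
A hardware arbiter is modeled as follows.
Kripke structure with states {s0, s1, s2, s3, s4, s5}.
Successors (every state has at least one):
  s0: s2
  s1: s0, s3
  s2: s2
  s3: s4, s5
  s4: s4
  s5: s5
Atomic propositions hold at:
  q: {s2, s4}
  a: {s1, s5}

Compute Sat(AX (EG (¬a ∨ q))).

Sat(¬a) = {s0, s2, s3, s4}
Sat(¬a ∨ q) = {s0, s2, s3, s4}
EG (¬a ∨ q): greatest fixpoint, start Z0 = {s0, s2, s3, s4}, keep only states in Sat with some successor in Z. Already a fixed point.
Sat(EG (¬a ∨ q)) = {s0, s2, s3, s4}
Sat(AX (EG (¬a ∨ q))) = {s : every successor in {s0, s2, s3, s4}} = {s0, s1, s2, s4}

{s0, s1, s2, s4}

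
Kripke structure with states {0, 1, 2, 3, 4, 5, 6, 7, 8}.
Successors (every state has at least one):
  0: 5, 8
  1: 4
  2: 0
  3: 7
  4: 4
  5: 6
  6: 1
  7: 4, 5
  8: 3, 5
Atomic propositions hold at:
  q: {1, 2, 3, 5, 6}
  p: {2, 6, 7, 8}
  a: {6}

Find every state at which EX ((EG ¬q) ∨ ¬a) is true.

Sat(¬q) = {0, 4, 7, 8}
EG ¬q: greatest fixpoint, start Z0 = {0, 4, 7, 8}, keep only states in Sat with some successor in Z. Z1 = {0, 4, 7}; Z2 = {4, 7}; fixed.
Sat(EG ¬q) = {4, 7}
Sat(¬a) = {0, 1, 2, 3, 4, 5, 7, 8}
Sat((EG ¬q) ∨ ¬a) = {0, 1, 2, 3, 4, 5, 7, 8}
Sat(EX ((EG ¬q) ∨ ¬a)) = {s : some successor in {0, 1, 2, 3, 4, 5, 7, 8}} = {0, 1, 2, 3, 4, 6, 7, 8}

{0, 1, 2, 3, 4, 6, 7, 8}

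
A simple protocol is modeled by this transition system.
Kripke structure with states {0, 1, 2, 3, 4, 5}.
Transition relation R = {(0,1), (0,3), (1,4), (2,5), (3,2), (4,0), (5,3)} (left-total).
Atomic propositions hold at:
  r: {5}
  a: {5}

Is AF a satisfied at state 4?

AF a: least fixpoint, start Z0 = {5}, add states with every successor in Z. Z1 = {2, 5}; Z2 = {2, 3, 5}; fixed.
Sat(AF a) = {2, 3, 5}
4 ∉ Sat(AF a) = {2, 3, 5}, so the formula does not hold at 4.

No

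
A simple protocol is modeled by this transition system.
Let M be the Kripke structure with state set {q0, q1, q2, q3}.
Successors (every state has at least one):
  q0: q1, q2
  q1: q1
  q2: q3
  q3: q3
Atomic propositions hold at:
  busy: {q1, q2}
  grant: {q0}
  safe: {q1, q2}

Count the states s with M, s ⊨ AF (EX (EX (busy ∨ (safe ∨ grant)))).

Sat(safe ∨ grant) = {q0, q1, q2}
Sat(busy ∨ (safe ∨ grant)) = {q0, q1, q2}
Sat(EX (busy ∨ (safe ∨ grant))) = {s : some successor in {q0, q1, q2}} = {q0, q1}
Sat(EX (EX (busy ∨ (safe ∨ grant)))) = {s : some successor in {q0, q1}} = {q0, q1}
AF (EX (EX (busy ∨ (safe ∨ grant)))): least fixpoint, start Z0 = {q0, q1}, add states with every successor in Z. Already a fixed point.
Sat(AF (EX (EX (busy ∨ (safe ∨ grant))))) = {q0, q1}
|Sat(AF (EX (EX (busy ∨ (safe ∨ grant)))))| = |{q0, q1}| = 2.

2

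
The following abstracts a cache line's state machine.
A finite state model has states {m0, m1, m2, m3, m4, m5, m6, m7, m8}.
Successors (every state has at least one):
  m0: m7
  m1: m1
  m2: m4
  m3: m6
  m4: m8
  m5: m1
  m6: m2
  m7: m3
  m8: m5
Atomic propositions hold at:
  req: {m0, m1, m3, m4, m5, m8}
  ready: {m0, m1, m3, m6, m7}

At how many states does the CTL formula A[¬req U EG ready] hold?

Sat(¬req) = {m2, m6, m7}
EG ready: greatest fixpoint, start Z0 = {m0, m1, m3, m6, m7}, keep only states in Sat with some successor in Z. Z1 = {m0, m1, m3, m7}; Z2 = {m0, m1, m7}; Z3 = {m0, m1}; Z4 = {m1}; fixed.
Sat(EG ready) = {m1}
A[¬req U EG ready]: least fixpoint, start Z0 = Sat(EG ready) = {m1}, add states in Sat(¬req) with every successor in Z. Already a fixed point.
Sat(A[¬req U EG ready]) = {m1}
|Sat(A[¬req U EG ready])| = |{m1}| = 1.

1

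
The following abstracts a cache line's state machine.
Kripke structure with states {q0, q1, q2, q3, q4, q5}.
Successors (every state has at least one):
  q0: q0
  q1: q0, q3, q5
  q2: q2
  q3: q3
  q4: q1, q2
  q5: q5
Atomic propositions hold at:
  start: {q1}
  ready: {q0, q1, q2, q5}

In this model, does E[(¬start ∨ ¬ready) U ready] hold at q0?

Yes

Sat(¬start) = {q0, q2, q3, q4, q5}
Sat(¬ready) = {q3, q4}
Sat(¬start ∨ ¬ready) = {q0, q2, q3, q4, q5}
E[(¬start ∨ ¬ready) U ready]: least fixpoint, start Z0 = Sat(ready) = {q0, q1, q2, q5}, add states in Sat(¬start ∨ ¬ready) with some successor in Z. Z1 = {q0, q1, q2, q4, q5}; fixed.
Sat(E[(¬start ∨ ¬ready) U ready]) = {q0, q1, q2, q4, q5}
q0 ∈ Sat(E[(¬start ∨ ¬ready) U ready]) = {q0, q1, q2, q4, q5}, so the formula holds at q0.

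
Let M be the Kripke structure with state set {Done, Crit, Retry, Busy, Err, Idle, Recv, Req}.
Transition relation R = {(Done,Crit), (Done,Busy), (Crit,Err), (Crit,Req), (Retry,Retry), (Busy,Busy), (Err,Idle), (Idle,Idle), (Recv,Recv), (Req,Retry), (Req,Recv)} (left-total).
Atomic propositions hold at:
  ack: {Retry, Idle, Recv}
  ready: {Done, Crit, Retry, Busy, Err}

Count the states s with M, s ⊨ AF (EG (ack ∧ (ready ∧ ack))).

1

Sat(ready ∧ ack) = {Retry}
Sat(ack ∧ (ready ∧ ack)) = {Retry}
EG (ack ∧ (ready ∧ ack)): greatest fixpoint, start Z0 = {Retry}, keep only states in Sat with some successor in Z. Already a fixed point.
Sat(EG (ack ∧ (ready ∧ ack))) = {Retry}
AF (EG (ack ∧ (ready ∧ ack))): least fixpoint, start Z0 = {Retry}, add states with every successor in Z. Already a fixed point.
Sat(AF (EG (ack ∧ (ready ∧ ack)))) = {Retry}
|Sat(AF (EG (ack ∧ (ready ∧ ack))))| = |{Retry}| = 1.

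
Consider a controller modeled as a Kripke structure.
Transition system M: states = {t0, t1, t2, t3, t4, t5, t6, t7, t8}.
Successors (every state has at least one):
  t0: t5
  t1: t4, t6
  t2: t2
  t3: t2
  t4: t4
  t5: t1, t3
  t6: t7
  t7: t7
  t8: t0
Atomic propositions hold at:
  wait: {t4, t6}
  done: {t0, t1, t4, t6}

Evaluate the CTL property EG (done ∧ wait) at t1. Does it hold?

No

Sat(done ∧ wait) = {t4, t6}
EG (done ∧ wait): greatest fixpoint, start Z0 = {t4, t6}, keep only states in Sat with some successor in Z. Z1 = {t4}; fixed.
Sat(EG (done ∧ wait)) = {t4}
t1 ∉ Sat(EG (done ∧ wait)) = {t4}, so the formula does not hold at t1.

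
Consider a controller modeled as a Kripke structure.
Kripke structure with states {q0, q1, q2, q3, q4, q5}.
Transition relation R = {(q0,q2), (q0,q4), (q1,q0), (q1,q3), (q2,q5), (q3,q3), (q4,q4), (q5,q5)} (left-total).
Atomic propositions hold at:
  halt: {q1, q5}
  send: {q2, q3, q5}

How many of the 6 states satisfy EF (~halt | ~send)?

Sat(~halt) = {q0, q2, q3, q4}
Sat(~send) = {q0, q1, q4}
Sat(~halt | ~send) = {q0, q1, q2, q3, q4}
EF (~halt | ~send): least fixpoint, start Z0 = {q0, q1, q2, q3, q4}, add states with some successor in Z. Already a fixed point.
Sat(EF (~halt | ~send)) = {q0, q1, q2, q3, q4}
|Sat(EF (~halt | ~send))| = |{q0, q1, q2, q3, q4}| = 5.

5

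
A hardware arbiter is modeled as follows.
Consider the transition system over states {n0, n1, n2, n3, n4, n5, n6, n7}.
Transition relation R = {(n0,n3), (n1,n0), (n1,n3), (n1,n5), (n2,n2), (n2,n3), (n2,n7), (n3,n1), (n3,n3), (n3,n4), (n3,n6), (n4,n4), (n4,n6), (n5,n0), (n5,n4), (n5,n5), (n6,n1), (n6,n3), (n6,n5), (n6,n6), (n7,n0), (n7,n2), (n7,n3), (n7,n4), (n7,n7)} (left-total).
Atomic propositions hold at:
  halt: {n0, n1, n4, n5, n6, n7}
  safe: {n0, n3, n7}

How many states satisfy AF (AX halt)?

Sat(AX halt) = {s : every successor in {n0, n1, n4, n5, n6, n7}} = {n4, n5}
AF (AX halt): least fixpoint, start Z0 = {n4, n5}, add states with every successor in Z. Already a fixed point.
Sat(AF (AX halt)) = {n4, n5}
|Sat(AF (AX halt))| = |{n4, n5}| = 2.

2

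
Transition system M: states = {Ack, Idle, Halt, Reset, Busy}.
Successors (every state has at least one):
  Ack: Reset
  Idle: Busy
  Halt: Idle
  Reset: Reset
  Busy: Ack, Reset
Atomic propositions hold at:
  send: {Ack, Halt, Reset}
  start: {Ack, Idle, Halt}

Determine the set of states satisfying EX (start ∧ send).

Sat(start ∧ send) = {Ack, Halt}
Sat(EX (start ∧ send)) = {s : some successor in {Ack, Halt}} = {Busy}

{Busy}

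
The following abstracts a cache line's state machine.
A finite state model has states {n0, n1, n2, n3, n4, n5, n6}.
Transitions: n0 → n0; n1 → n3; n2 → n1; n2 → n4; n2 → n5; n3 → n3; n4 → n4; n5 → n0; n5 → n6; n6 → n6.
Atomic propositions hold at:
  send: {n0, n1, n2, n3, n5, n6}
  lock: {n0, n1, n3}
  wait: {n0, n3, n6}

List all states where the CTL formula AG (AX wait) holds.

Sat(AX wait) = {s : every successor in {n0, n3, n6}} = {n0, n1, n3, n5, n6}
AG (AX wait): greatest fixpoint, start Z0 = {n0, n1, n3, n5, n6}, keep only states in Sat with every successor in Z. Already a fixed point.
Sat(AG (AX wait)) = {n0, n1, n3, n5, n6}

{n0, n1, n3, n5, n6}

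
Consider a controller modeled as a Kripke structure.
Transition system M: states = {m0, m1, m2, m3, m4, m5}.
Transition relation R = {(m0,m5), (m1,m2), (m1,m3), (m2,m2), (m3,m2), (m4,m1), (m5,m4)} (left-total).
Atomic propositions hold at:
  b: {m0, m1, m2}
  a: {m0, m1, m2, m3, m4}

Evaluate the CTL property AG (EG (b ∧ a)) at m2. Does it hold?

Yes

Sat(b ∧ a) = {m0, m1, m2}
EG (b ∧ a): greatest fixpoint, start Z0 = {m0, m1, m2}, keep only states in Sat with some successor in Z. Z1 = {m1, m2}; fixed.
Sat(EG (b ∧ a)) = {m1, m2}
AG (EG (b ∧ a)): greatest fixpoint, start Z0 = {m1, m2}, keep only states in Sat with every successor in Z. Z1 = {m2}; fixed.
Sat(AG (EG (b ∧ a))) = {m2}
m2 ∈ Sat(AG (EG (b ∧ a))) = {m2}, so the formula holds at m2.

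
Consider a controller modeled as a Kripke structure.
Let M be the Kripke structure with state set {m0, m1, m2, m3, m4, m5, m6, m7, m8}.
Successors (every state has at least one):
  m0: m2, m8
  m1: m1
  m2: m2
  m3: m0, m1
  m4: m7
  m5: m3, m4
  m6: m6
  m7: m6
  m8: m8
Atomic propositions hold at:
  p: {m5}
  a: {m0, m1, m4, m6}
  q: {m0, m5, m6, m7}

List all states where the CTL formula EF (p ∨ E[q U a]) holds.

{m0, m1, m3, m4, m5, m6, m7}

E[q U a]: least fixpoint, start Z0 = Sat(a) = {m0, m1, m4, m6}, add states in Sat(q) with some successor in Z. Z1 = {m0, m1, m4, m5, m6, m7}; fixed.
Sat(E[q U a]) = {m0, m1, m4, m5, m6, m7}
Sat(p ∨ E[q U a]) = {m0, m1, m4, m5, m6, m7}
EF (p ∨ E[q U a]): least fixpoint, start Z0 = {m0, m1, m4, m5, m6, m7}, add states with some successor in Z. Z1 = {m0, m1, m3, m4, m5, m6, m7}; fixed.
Sat(EF (p ∨ E[q U a])) = {m0, m1, m3, m4, m5, m6, m7}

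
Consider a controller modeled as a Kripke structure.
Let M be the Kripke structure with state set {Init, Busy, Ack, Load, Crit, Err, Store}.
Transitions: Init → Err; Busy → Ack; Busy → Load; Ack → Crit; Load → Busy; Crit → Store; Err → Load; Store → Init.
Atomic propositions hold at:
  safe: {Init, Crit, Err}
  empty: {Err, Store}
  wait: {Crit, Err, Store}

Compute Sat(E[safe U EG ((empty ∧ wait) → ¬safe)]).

Sat(empty ∧ wait) = {Err, Store}
Sat(¬safe) = {Busy, Ack, Load, Store}
Sat((empty ∧ wait) → ¬safe) = {Init, Busy, Ack, Load, Crit, Store}
EG ((empty ∧ wait) → ¬safe): greatest fixpoint, start Z0 = {Init, Busy, Ack, Load, Crit, Store}, keep only states in Sat with some successor in Z. Z1 = {Busy, Ack, Load, Crit, Store}; Z2 = {Busy, Ack, Load, Crit}; Z3 = {Busy, Ack, Load}; Z4 = {Busy, Load}; fixed.
Sat(EG ((empty ∧ wait) → ¬safe)) = {Busy, Load}
E[safe U EG ((empty ∧ wait) → ¬safe)]: least fixpoint, start Z0 = Sat(EG ((empty ∧ wait) → ¬safe)) = {Busy, Load}, add states in Sat(safe) with some successor in Z. Z1 = {Busy, Load, Err}; Z2 = {Init, Busy, Load, Err}; fixed.
Sat(E[safe U EG ((empty ∧ wait) → ¬safe)]) = {Init, Busy, Load, Err}

{Init, Busy, Load, Err}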